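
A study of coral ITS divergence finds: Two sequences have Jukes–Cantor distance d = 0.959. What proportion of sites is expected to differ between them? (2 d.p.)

0.54

p = (3/4)(1 − e^(−4d/3)) = 0.75 × (1 − e^(-1.278667)) = 0.75 × (1 − 0.278408) = 0.541194.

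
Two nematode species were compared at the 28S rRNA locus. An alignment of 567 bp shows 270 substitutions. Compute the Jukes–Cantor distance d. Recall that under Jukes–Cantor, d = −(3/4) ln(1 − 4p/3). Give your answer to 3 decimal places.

0.756

p = 270/567 ≈ 0.47619.
d = −(3/4) ln(1 − 4p/3) = −0.75 ln(1 − 0.63492) = −0.75 ln(0.36508)
  = −0.75 × (-1.007639) = 0.755729 substitutions/site.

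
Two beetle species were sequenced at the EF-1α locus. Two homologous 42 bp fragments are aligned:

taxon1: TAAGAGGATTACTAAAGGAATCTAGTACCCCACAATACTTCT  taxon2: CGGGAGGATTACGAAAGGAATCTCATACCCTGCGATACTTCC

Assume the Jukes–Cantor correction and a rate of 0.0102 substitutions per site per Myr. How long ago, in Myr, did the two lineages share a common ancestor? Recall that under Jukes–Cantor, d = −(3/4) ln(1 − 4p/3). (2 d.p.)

14.04

The sequences differ at 10 of 42 sites (1, 2, 3, 13, 24, 25, 31, 32, 34, 42), so p = 10/42 ≈ 0.238095.
d = −(3/4) ln(1 − 4p/3) = −0.75 ln(1 − 0.31746) = −0.75 ln(0.68254)
  = −0.75 × (-0.381934) = 0.286451 substitutions/site.
Under a molecular clock d = 2μt, so t = d/(2μ) = 0.286451 / (2 × 0.0102) = 14.04 Myr.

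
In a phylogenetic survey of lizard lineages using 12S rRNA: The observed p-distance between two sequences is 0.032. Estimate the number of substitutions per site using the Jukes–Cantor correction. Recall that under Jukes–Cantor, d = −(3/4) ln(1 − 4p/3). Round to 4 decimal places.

0.0327

d = −(3/4) ln(1 − 4p/3) = −0.75 ln(1 − 0.042667) = −0.75 ln(0.957333)
  = −0.75 × (-0.043604) = 0.032703 substitutions/site.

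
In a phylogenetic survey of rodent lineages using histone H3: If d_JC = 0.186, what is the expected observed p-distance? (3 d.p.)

0.165

p = (3/4)(1 − e^(−4d/3)) = 0.75 × (1 − e^(-0.248)) = 0.75 × (1 − 0.780360) = 0.164730.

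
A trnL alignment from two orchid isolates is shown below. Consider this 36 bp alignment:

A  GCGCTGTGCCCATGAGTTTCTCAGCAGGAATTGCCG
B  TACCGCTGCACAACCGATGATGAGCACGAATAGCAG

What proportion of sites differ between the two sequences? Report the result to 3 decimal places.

The sequences differ at 16 of 36 positions.
p = 16/36 = 0.444444… ≈ 0.444 (to 3 d.p.).

0.444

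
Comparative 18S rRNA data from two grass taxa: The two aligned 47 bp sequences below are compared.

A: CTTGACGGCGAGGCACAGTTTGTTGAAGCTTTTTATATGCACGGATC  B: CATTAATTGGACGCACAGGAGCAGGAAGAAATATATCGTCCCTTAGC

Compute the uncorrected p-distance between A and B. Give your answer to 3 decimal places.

0.511

The sequences differ at 24 of 47 positions.
p = 24/47 = 0.510638… ≈ 0.511 (to 3 d.p.).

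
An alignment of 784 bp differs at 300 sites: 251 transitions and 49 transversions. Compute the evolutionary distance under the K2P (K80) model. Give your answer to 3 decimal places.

0.640

P = 251/784 ≈ 0.320153 and Q = 49/784 = 0.0625.
Under the Kimura two-parameter model, d = −½ ln(1 − 2P − Q) − ¼ ln(1 − 2Q).
1 − 2P − Q = 0.297194, giving −½ ln(0.297194) = 0.606685.
1 − 2Q = 0.875, giving −¼ ln(0.875) = 0.033383.
d = 0.606685 + 0.033383 = 0.640068.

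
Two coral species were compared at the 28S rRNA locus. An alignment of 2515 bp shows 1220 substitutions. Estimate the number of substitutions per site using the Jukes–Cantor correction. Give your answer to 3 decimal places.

0.781

p = 1220/2515 ≈ 0.485089.
d = −(3/4) ln(1 − 4p/3) = −0.75 ln(1 − 0.646785) = −0.75 ln(0.353215)
  = −0.75 × (-1.040678) = 0.780509 substitutions/site.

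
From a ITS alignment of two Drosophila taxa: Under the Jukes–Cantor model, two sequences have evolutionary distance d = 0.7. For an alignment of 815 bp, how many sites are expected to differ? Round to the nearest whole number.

371

Invert JC69: p = (3/4)(1 − e^(−4d/3)) = 0.75 × (1 − e^(-0.933333)) = 0.75 × (1 − 0.393241) = 0.455069.
Expected differing sites = pL ≈ 0.455069 × 815 = 370.881235 ≈ 371.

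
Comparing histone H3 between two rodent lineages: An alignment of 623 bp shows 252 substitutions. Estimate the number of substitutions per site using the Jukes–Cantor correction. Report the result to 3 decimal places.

p = 252/623 ≈ 0.404494.
d = −(3/4) ln(1 − 4p/3) = −0.75 ln(1 − 0.539325) = −0.75 ln(0.460675)
  = −0.75 × (-0.775062) = 0.581297 substitutions/site.

0.581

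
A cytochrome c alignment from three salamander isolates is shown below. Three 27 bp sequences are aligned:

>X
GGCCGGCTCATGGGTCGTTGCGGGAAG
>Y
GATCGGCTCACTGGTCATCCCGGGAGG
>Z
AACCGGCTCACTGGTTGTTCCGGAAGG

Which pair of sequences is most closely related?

X–Y: 8/27 differ, p = 0.296, d = 0.377.
X–Z: 8/27 differ, p = 0.296, d = 0.377.
Y–Z: 6/27 differ, p = 0.222, d = 0.264.
The smallest distance is between Y and Z.

Y and Z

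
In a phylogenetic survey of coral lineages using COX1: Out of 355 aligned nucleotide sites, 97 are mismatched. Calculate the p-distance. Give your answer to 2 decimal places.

0.27

p = 97/355 = 0.273239… ≈ 0.27 (to 2 d.p.).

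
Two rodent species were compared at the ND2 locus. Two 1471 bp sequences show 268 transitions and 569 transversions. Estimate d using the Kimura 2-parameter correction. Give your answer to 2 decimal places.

1.07

P = 268/1471 ≈ 0.182189 and Q = 569/1471 ≈ 0.386812.
Under the Kimura two-parameter model, d = −½ ln(1 − 2P − Q) − ¼ ln(1 − 2Q).
1 − 2P − Q = 0.24881, giving −½ ln(0.24881) = 0.695533.
1 − 2Q = 0.226376, giving −¼ ln(0.226376) = 0.371389.
d = 0.695533 + 0.371389 = 1.066922.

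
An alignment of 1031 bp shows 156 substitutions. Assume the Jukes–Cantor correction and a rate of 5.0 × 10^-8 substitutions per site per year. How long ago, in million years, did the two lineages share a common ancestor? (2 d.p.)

p = 156/1031 ≈ 0.151309.
d = −(3/4) ln(1 − 4p/3) = −0.75 ln(1 − 0.201745) = −0.75 ln(0.798255)
  = −0.75 × (-0.225327) = 0.168995 substitutions/site.
Under a molecular clock d = 2μt, so t = d/(2μ) = 0.168995 / (2 × 5.0 × 10^-8) = 1.69 million years.

1.69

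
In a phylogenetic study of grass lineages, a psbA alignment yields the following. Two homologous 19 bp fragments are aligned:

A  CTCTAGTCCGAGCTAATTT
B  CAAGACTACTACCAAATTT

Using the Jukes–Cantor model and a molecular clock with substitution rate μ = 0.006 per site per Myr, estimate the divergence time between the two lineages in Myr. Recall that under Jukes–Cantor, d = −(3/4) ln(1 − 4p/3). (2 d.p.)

The sequences differ at 8 of 19 sites (2, 3, 4, 6, 8, 10, 12, 14), so p = 8/19 ≈ 0.421053.
d = −(3/4) ln(1 − 4p/3) = −0.75 ln(1 − 0.561404) = −0.75 ln(0.438596)
  = −0.75 × (-0.824177) = 0.618133 substitutions/site.
Under a molecular clock d = 2μt, so t = d/(2μ) = 0.618133 / (2 × 0.006) = 51.51 Myr.

51.51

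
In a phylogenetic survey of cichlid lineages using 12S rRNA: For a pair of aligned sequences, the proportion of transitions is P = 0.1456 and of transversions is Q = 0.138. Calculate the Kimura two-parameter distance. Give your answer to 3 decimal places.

Under the Kimura two-parameter model, d = −½ ln(1 − 2P − Q) − ¼ ln(1 − 2Q).
1 − 2P − Q = 0.5708, giving −½ ln(0.5708) = 0.280358.
1 − 2Q = 0.724, giving −¼ ln(0.724) = 0.080741.
d = 0.280358 + 0.080741 = 0.361099.

0.361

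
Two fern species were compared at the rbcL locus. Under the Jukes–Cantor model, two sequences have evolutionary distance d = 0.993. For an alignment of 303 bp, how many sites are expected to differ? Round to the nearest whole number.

167

Invert JC69: p = (3/4)(1 − e^(−4d/3)) = 0.75 × (1 − e^(-1.324)) = 0.75 × (1 − 0.266069) = 0.550448.
Expected differing sites = pL ≈ 0.550448 × 303 = 166.785744 ≈ 167.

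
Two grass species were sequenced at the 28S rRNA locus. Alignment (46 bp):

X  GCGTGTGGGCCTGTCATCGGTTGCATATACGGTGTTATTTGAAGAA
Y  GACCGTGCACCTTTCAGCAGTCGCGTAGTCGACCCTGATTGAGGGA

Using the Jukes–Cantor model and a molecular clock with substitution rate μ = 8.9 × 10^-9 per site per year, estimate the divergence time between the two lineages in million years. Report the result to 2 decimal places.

The sequences differ at 20 of 46 sites, so p = 20/46 ≈ 0.434783.
d = −(3/4) ln(1 − 4p/3) = −0.75 ln(1 − 0.579711) = −0.75 ln(0.420289)
  = −0.75 × (-0.866813) = 0.650110 substitutions/site.
Under a molecular clock d = 2μt, so t = d/(2μ) = 0.650110 / (2 × 8.9 × 10^-9) = 36.52 million years.

36.52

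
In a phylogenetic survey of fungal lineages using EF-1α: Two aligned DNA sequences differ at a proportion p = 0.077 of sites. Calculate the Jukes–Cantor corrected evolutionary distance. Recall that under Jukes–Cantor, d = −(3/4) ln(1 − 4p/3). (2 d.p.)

d = −(3/4) ln(1 − 4p/3) = −0.75 ln(1 − 0.102667) = −0.75 ln(0.897333)
  = −0.75 × (-0.108328) = 0.081246 substitutions/site.

0.08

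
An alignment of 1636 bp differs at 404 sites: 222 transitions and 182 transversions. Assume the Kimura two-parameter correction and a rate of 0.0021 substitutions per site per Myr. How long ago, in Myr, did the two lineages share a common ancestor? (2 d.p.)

72.40

P = 222/1636 ≈ 0.135697 and Q = 182/1636 ≈ 0.111247.
Under the Kimura two-parameter model, d = −½ ln(1 − 2P − Q) − ¼ ln(1 − 2Q).
1 − 2P − Q = 0.617359, giving −½ ln(0.617359) = 0.241152.
1 − 2Q = 0.777506, giving −¼ ln(0.777506) = 0.062916.
d = 0.241152 + 0.062916 = 0.304068.
Under a molecular clock d = 2μt, so t = d/(2μ) = 0.304068 / (2 × 0.0021) = 72.40 Myr.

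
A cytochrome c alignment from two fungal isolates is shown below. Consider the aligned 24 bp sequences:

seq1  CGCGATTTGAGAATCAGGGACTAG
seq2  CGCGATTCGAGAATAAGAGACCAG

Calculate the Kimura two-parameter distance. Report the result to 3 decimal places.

Of 24 sites, 3 differences are transitions and 1 are transversions, so P = 3/24 = 0.125 and Q = 1/24 ≈ 0.041667.
Under the Kimura two-parameter model, d = −½ ln(1 − 2P − Q) − ¼ ln(1 − 2Q).
1 − 2P − Q = 0.708333, giving −½ ln(0.708333) = 0.172420.
1 − 2Q = 0.916666, giving −¼ ln(0.916666) = 0.021753.
d = 0.172420 + 0.021753 = 0.194173.

0.194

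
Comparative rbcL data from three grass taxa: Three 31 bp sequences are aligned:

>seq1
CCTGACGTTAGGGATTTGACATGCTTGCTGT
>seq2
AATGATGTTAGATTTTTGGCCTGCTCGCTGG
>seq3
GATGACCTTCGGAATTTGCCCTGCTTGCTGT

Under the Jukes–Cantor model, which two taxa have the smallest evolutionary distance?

seq1–seq2: 10/31 differ, p = 0.323, d = 0.422.
seq1–seq3: 7/31 differ, p = 0.226, d = 0.269.
seq2–seq3: 10/31 differ, p = 0.323, d = 0.422.
The smallest distance is between seq1 and seq3.

seq1 and seq3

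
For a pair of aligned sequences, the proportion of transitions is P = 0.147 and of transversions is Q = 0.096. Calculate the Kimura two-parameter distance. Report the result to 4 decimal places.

Under the Kimura two-parameter model, d = −½ ln(1 − 2P − Q) − ¼ ln(1 − 2Q).
1 − 2P − Q = 0.61, giving −½ ln(0.61) = 0.247148.
1 − 2Q = 0.808, giving −¼ ln(0.808) = 0.053298.
d = 0.247148 + 0.053298 = 0.300446.

0.3004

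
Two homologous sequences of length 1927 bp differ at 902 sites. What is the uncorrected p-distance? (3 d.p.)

p = 902/1927 = 0.468085… ≈ 0.468 (to 3 d.p.).

0.468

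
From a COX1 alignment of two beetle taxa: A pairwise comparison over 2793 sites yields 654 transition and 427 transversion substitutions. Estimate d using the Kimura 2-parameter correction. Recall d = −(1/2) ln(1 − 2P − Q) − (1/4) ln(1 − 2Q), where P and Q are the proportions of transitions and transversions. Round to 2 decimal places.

P = 654/2793 ≈ 0.234157 and Q = 427/2793 ≈ 0.152882.
Under the Kimura two-parameter model, d = −½ ln(1 − 2P − Q) − ¼ ln(1 − 2Q).
1 − 2P − Q = 0.378804, giving −½ ln(0.378804) = 0.485368.
1 − 2Q = 0.694236, giving −¼ ln(0.694236) = 0.091236.
d = 0.485368 + 0.091236 = 0.576604.

0.58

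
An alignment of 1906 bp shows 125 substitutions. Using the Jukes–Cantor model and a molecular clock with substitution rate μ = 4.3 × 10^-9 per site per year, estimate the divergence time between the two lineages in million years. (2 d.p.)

p = 125/1906 ≈ 0.065582.
d = −(3/4) ln(1 − 4p/3) = −0.75 ln(1 − 0.087443) = −0.75 ln(0.912557)
  = −0.75 × (-0.091505) = 0.068629 substitutions/site.
Under a molecular clock d = 2μt, so t = d/(2μ) = 0.068629 / (2 × 4.3 × 10^-9) = 7.98 million years.

7.98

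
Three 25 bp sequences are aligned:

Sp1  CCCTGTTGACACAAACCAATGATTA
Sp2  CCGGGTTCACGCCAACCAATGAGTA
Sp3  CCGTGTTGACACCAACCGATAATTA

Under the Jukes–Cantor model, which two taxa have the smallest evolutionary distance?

Sp1–Sp2: 6/25 differ, p = 0.240, d = 0.289.
Sp1–Sp3: 4/25 differ, p = 0.160, d = 0.180.
Sp2–Sp3: 6/25 differ, p = 0.240, d = 0.289.
The smallest distance is between Sp1 and Sp3.

Sp1 and Sp3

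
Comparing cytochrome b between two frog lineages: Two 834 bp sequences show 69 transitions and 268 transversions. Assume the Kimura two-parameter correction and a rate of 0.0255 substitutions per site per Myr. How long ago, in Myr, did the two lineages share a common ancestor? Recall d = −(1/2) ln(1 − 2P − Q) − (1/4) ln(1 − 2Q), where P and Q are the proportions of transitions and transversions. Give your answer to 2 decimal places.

P = 69/834 ≈ 0.082734 and Q = 268/834 ≈ 0.321343.
Under the Kimura two-parameter model, d = −½ ln(1 − 2P − Q) − ¼ ln(1 − 2Q).
1 − 2P − Q = 0.513189, giving −½ ln(0.513189) = 0.333556.
1 − 2Q = 0.357314, giving −¼ ln(0.357314) = 0.257285.
d = 0.333556 + 0.257285 = 0.590841.
Under a molecular clock d = 2μt, so t = d/(2μ) = 0.590841 / (2 × 0.0255) = 11.59 Myr.

11.59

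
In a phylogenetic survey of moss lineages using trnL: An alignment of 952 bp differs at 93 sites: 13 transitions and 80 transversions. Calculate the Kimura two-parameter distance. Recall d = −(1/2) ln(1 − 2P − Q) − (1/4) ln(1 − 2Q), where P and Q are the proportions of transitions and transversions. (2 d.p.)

0.11

P = 13/952 ≈ 0.013655 and Q = 80/952 ≈ 0.084034.
Under the Kimura two-parameter model, d = −½ ln(1 − 2P − Q) − ¼ ln(1 − 2Q).
1 − 2P − Q = 0.888656, giving −½ ln(0.888656) = 0.059023.
1 − 2Q = 0.831932, giving −¼ ln(0.831932) = 0.046001.
d = 0.059023 + 0.046001 = 0.105024.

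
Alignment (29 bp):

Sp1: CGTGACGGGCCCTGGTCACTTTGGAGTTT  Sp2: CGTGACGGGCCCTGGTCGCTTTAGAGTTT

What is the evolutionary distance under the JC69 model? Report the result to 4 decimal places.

The sequences differ at 2 of 29 sites (18, 23), so p = 2/29 ≈ 0.068966.
d = −(3/4) ln(1 − 4p/3) = −0.75 ln(1 − 0.091955) = −0.75 ln(0.908045)
  = −0.75 × (-0.096461) = 0.072346 substitutions/site.

0.0723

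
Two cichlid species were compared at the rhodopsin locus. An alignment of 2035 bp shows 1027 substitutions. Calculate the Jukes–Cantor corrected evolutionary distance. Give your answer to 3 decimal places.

p = 1027/2035 ≈ 0.504668.
d = −(3/4) ln(1 − 4p/3) = −0.75 ln(1 − 0.672891) = −0.75 ln(0.327109)
  = −0.75 × (-1.117462) = 0.838097 substitutions/site.

0.838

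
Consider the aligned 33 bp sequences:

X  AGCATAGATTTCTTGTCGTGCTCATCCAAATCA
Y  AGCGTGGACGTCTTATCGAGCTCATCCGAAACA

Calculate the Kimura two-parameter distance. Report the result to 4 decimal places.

0.3006

Of 33 sites, 5 differences are transitions and 3 are transversions, so P = 5/33 ≈ 0.151515 and Q = 3/33 ≈ 0.090909.
Under the Kimura two-parameter model, d = −½ ln(1 − 2P − Q) − ¼ ln(1 − 2Q).
1 − 2P − Q = 0.606061, giving −½ ln(0.606061) = 0.250387.
1 − 2Q = 0.818182, giving −¼ ln(0.818182) = 0.050168.
d = 0.250387 + 0.050168 = 0.300555.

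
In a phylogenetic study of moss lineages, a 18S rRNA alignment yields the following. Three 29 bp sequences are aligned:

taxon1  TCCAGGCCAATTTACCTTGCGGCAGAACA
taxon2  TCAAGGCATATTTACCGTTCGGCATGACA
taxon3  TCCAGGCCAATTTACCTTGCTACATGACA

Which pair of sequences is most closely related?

taxon1 and taxon3

taxon1–taxon2: 7/29 differ, p = 0.241, d = 0.291.
taxon1–taxon3: 4/29 differ, p = 0.138, d = 0.152.
taxon2–taxon3: 7/29 differ, p = 0.241, d = 0.291.
The smallest distance is between taxon1 and taxon3.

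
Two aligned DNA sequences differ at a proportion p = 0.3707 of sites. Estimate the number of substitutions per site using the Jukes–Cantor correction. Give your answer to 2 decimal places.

0.51

d = −(3/4) ln(1 − 4p/3) = −0.75 ln(1 − 0.494267) = −0.75 ln(0.505733)
  = −0.75 × (-0.681746) = 0.511310 substitutions/site.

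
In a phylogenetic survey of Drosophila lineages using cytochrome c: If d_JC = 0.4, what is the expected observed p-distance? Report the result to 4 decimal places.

0.3100

p = (3/4)(1 − e^(−4d/3)) = 0.75 × (1 − e^(-0.533333)) = 0.75 × (1 − 0.586646) = 0.310016.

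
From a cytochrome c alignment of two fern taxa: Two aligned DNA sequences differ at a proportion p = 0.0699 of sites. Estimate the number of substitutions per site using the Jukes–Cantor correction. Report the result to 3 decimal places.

d = −(3/4) ln(1 − 4p/3) = −0.75 ln(1 − 0.0932) = −0.75 ln(0.9068)
  = −0.75 × (-0.097833) = 0.073375 substitutions/site.

0.073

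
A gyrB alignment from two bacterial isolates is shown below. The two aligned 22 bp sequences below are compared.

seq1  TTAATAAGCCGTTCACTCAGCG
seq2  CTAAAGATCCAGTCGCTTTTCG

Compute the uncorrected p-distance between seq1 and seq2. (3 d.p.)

The sequences differ at 10 of 22 positions (sites 1, 5, 6, 8, 11, 12, 15, 18, 19, 20).
p = 10/22 = 0.454545… ≈ 0.455 (to 3 d.p.).

0.455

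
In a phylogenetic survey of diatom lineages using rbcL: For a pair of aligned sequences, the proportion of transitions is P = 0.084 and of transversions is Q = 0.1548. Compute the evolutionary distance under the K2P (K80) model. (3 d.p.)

Under the Kimura two-parameter model, d = −½ ln(1 − 2P − Q) − ¼ ln(1 − 2Q).
1 − 2P − Q = 0.6772, giving −½ ln(0.6772) = 0.194894.
1 − 2Q = 0.6904, giving −¼ ln(0.6904) = 0.092621.
d = 0.194894 + 0.092621 = 0.287515.

0.288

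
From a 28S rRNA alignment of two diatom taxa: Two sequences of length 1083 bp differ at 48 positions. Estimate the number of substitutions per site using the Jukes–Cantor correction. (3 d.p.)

p = 48/1083 ≈ 0.044321.
d = −(3/4) ln(1 − 4p/3) = −0.75 ln(1 − 0.059095) = −0.75 ln(0.940905)
  = −0.75 × (-0.060913) = 0.045685 substitutions/site.

0.046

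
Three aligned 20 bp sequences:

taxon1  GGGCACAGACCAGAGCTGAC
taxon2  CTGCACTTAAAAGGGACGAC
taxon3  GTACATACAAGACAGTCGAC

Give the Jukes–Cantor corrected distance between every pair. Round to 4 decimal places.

taxon1–taxon2: 9/20 sites differ → p = 0.45, d = −0.75 ln(1 − 0.6) = 0.687218 ≈ 0.6872.
taxon1–taxon3: 9/20 sites differ → p = 0.45, d = −0.75 ln(1 − 0.6) = 0.687218 ≈ 0.6872.
taxon2–taxon3: 9/20 sites differ → p = 0.45, d = −0.75 ln(1 − 0.6) = 0.687218 ≈ 0.6872.

d(taxon1,taxon2) = 0.6872, d(taxon1,taxon3) = 0.6872, d(taxon2,taxon3) = 0.6872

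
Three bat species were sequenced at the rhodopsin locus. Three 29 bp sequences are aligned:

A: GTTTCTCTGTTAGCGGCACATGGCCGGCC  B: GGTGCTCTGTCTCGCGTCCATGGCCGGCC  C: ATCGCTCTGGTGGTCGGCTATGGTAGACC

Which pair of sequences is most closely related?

A and B

A–B: 9/29 differ, p = 0.310, d = 0.401.
A–C: 13/29 differ, p = 0.448, d = 0.683.
B–C: 13/29 differ, p = 0.448, d = 0.683.
The smallest distance is between A and B.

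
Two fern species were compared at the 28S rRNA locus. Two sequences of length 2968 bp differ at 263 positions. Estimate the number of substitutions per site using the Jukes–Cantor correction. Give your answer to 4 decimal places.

0.0943

p = 263/2968 ≈ 0.088612.
d = −(3/4) ln(1 − 4p/3) = −0.75 ln(1 − 0.118149) = −0.75 ln(0.881851)
  = −0.75 × (-0.125732) = 0.094299 substitutions/site.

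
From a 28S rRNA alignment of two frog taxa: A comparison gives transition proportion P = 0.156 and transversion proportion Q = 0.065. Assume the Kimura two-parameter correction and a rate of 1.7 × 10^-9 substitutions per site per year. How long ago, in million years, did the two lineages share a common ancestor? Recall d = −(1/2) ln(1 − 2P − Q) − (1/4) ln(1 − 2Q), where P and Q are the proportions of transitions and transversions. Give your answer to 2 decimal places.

79.83

Under the Kimura two-parameter model, d = −½ ln(1 − 2P − Q) − ¼ ln(1 − 2Q).
1 − 2P − Q = 0.623, giving −½ ln(0.623) = 0.236604.
1 − 2Q = 0.87, giving −¼ ln(0.87) = 0.034816.
d = 0.236604 + 0.034816 = 0.271420.
Under a molecular clock d = 2μt, so t = d/(2μ) = 0.271420 / (2 × 1.7 × 10^-9) = 79.83 million years.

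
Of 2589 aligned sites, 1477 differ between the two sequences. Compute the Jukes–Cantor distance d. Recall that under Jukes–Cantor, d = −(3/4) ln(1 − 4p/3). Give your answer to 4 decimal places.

p = 1477/2589 ≈ 0.570491.
d = −(3/4) ln(1 − 4p/3) = −0.75 ln(1 − 0.760655) = −0.75 ln(0.239345)
  = −0.75 × (-1.429849) = 1.072387 substitutions/site.

1.0724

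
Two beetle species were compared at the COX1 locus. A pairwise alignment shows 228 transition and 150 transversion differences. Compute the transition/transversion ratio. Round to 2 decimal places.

R = 228/150 = 1.52.

1.52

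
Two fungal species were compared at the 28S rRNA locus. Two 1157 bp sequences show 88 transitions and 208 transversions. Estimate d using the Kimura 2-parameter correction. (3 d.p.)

0.313

P = 88/1157 ≈ 0.076059 and Q = 208/1157 ≈ 0.179775.
Under the Kimura two-parameter model, d = −½ ln(1 − 2P − Q) − ¼ ln(1 − 2Q).
1 − 2P − Q = 0.668107, giving −½ ln(0.668107) = 0.201653.
1 − 2Q = 0.64045, giving −¼ ln(0.64045) = 0.111396.
d = 0.201653 + 0.111396 = 0.313049.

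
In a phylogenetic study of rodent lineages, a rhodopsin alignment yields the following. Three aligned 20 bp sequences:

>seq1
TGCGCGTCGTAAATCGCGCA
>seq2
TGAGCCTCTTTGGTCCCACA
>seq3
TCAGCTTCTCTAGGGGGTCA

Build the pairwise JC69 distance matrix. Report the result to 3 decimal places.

d(seq1,seq2) = 0.572, d(seq1,seq3) = 0.991, d(seq2,seq3) = 0.687

seq1–seq2: 8/20 sites differ → p = 0.4, d = −0.75 ln(1 − 0.533333) = 0.571605 ≈ 0.572.
seq1–seq3: 11/20 sites differ → p = 0.55, d = −0.75 ln(1 − 0.733333) = 0.991316 ≈ 0.991.
seq2–seq3: 9/20 sites differ → p = 0.45, d = −0.75 ln(1 − 0.6) = 0.687218 ≈ 0.687.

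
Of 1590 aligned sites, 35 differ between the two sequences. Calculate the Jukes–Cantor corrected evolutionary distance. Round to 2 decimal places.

p = 35/1590 ≈ 0.022013.
d = −(3/4) ln(1 − 4p/3) = −0.75 ln(1 − 0.029351) = −0.75 ln(0.970649)
  = −0.75 × (-0.029790) = 0.022343 substitutions/site.

0.02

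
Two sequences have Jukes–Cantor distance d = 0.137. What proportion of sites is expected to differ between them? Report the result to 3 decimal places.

p = (3/4)(1 − e^(−4d/3)) = 0.75 × (1 − e^(-0.182667)) = 0.75 × (1 − 0.833046) = 0.125216.

0.125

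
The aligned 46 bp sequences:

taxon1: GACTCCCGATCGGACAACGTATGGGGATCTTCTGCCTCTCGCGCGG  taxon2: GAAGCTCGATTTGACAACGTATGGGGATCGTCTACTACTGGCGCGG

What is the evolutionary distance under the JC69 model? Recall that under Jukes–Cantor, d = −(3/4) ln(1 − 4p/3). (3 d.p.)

The sequences differ at 10 of 46 sites (3, 4, 6, 11, 12, 30, 34, 36, 37, 40), so p = 10/46 ≈ 0.217391.
d = −(3/4) ln(1 − 4p/3) = −0.75 ln(1 − 0.289855) = −0.75 ln(0.710145)
  = −0.75 × (-0.342286) = 0.256715 substitutions/site.

0.257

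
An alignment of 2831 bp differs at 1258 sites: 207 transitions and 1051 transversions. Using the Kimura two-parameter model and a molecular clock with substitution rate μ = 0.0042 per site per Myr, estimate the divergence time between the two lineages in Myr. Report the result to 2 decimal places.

P = 207/2831 ≈ 0.073119 and Q = 1051/2831 ≈ 0.371247.
Under the Kimura two-parameter model, d = −½ ln(1 − 2P − Q) − ¼ ln(1 − 2Q).
1 − 2P − Q = 0.482515, giving −½ ln(0.482515) = 0.364372.
1 − 2Q = 0.257506, giving −¼ ln(0.257506) = 0.339178.
d = 0.364372 + 0.339178 = 0.703550.
Under a molecular clock d = 2μt, so t = d/(2μ) = 0.703550 / (2 × 0.0042) = 83.76 Myr.

83.76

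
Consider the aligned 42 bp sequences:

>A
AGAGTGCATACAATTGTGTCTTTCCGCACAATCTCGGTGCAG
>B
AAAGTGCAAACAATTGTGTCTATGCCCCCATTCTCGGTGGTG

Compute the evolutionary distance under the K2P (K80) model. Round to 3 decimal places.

0.256

Of 42 sites, 1 differences are transitions and 8 are transversions, so P = 1/42 ≈ 0.02381 and Q = 8/42 ≈ 0.190476.
Under the Kimura two-parameter model, d = −½ ln(1 − 2P − Q) − ¼ ln(1 − 2Q).
1 − 2P − Q = 0.761904, giving −½ ln(0.761904) = 0.135967.
1 − 2Q = 0.619048, giving −¼ ln(0.619048) = 0.119893.
d = 0.135967 + 0.119893 = 0.255860.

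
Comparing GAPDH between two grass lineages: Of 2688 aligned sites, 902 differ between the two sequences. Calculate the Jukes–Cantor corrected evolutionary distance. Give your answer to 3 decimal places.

0.445

p = 902/2688 ≈ 0.335565.
d = −(3/4) ln(1 − 4p/3) = −0.75 ln(1 − 0.44742) = −0.75 ln(0.55258)
  = −0.75 × (-0.593157) = 0.444868 substitutions/site.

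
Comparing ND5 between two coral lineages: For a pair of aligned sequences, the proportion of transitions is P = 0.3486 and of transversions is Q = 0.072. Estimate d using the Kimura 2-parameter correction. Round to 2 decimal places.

Under the Kimura two-parameter model, d = −½ ln(1 − 2P − Q) − ¼ ln(1 − 2Q).
1 − 2P − Q = 0.2308, giving −½ ln(0.2308) = 0.733102.
1 − 2Q = 0.856, giving −¼ ln(0.856) = 0.038871.
d = 0.733102 + 0.038871 = 0.771973.

0.77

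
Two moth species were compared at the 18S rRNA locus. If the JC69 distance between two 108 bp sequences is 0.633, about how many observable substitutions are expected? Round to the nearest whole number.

46

Invert JC69: p = (3/4)(1 − e^(−4d/3)) = 0.75 × (1 − e^(-0.844)) = 0.75 × (1 − 0.429987) = 0.427510.
Expected differing sites = pL ≈ 0.427510 × 108 = 46.17108 ≈ 46.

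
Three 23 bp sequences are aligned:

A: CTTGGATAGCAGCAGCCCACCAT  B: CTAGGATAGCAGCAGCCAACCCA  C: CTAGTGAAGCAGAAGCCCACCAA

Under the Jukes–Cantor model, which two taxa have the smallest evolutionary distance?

A–B: 4/23 differ, p = 0.174, d = 0.198.
A–C: 6/23 differ, p = 0.261, d = 0.321.
B–C: 6/23 differ, p = 0.261, d = 0.321.
The smallest distance is between A and B.

A and B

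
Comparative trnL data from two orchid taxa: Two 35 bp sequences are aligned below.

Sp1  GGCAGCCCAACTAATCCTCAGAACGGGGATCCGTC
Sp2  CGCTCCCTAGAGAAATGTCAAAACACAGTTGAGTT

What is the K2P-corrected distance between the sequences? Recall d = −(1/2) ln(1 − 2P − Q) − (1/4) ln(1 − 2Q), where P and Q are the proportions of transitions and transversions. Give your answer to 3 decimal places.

0.874

Of 35 sites, 7 differences are transitions and 11 are transversions, so P = 7/35 = 0.2 and Q = 11/35 ≈ 0.314286.
Under the Kimura two-parameter model, d = −½ ln(1 − 2P − Q) − ¼ ln(1 − 2Q).
1 − 2P − Q = 0.285714, giving −½ ln(0.285714) = 0.626382.
1 − 2Q = 0.371428, giving −¼ ln(0.371428) = 0.247600.
d = 0.626382 + 0.247600 = 0.873982.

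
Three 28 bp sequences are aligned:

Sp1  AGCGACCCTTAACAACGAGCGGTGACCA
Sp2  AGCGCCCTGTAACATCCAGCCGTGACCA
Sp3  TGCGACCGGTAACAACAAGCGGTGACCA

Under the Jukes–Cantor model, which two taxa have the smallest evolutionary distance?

Sp1 and Sp3

Sp1–Sp2: 6/28 differ, p = 0.214, d = 0.252.
Sp1–Sp3: 4/28 differ, p = 0.143, d = 0.158.
Sp2–Sp3: 6/28 differ, p = 0.214, d = 0.252.
The smallest distance is between Sp1 and Sp3.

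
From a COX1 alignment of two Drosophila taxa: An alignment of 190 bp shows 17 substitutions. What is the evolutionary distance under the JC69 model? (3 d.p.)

p = 17/190 ≈ 0.089474.
d = −(3/4) ln(1 − 4p/3) = −0.75 ln(1 − 0.119299) = −0.75 ln(0.880701)
  = −0.75 × (-0.127037) = 0.095278 substitutions/site.

0.095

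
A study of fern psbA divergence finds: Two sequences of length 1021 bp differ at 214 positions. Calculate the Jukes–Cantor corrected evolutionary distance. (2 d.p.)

p = 214/1021 ≈ 0.209598.
d = −(3/4) ln(1 − 4p/3) = −0.75 ln(1 − 0.279464) = −0.75 ln(0.720536)
  = −0.75 × (-0.327760) = 0.245820 substitutions/site.

0.25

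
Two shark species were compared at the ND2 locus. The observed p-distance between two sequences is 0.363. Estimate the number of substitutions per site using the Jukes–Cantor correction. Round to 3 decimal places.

d = −(3/4) ln(1 − 4p/3) = −0.75 ln(1 − 0.484) = −0.75 ln(0.516)
  = −0.75 × (-0.661649) = 0.496237 substitutions/site.

0.496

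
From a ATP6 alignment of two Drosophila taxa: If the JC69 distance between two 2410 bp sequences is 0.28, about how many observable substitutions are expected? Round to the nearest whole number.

563

Invert JC69: p = (3/4)(1 − e^(−4d/3)) = 0.75 × (1 − e^(-0.373333)) = 0.75 × (1 − 0.688436) = 0.233673.
Expected differing sites = pL ≈ 0.233673 × 2410 = 563.15193 ≈ 563.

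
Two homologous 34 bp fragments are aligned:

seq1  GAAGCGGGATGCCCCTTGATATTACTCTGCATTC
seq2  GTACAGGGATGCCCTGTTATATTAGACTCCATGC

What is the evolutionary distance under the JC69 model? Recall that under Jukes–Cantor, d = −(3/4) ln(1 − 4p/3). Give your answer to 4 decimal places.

The sequences differ at 10 of 34 sites (2, 4, 5, 15, 16, 18, 25, 26, 29, 33), so p = 10/34 ≈ 0.294118.
d = −(3/4) ln(1 − 4p/3) = −0.75 ln(1 − 0.392157) = −0.75 ln(0.607843)
  = −0.75 × (-0.497839) = 0.373379 substitutions/site.

0.3734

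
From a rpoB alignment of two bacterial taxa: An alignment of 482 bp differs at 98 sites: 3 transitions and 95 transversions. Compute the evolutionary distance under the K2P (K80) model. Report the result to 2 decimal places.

P = 3/482 ≈ 0.006224 and Q = 95/482 ≈ 0.197095.
Under the Kimura two-parameter model, d = −½ ln(1 − 2P − Q) − ¼ ln(1 − 2Q).
1 − 2P − Q = 0.790457, giving −½ ln(0.790457) = 0.117572.
1 − 2Q = 0.60581, giving −¼ ln(0.60581) = 0.125297.
d = 0.117572 + 0.125297 = 0.242869.

0.24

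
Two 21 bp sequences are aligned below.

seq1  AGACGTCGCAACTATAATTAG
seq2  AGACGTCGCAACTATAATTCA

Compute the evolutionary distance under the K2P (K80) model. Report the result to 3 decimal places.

Of 21 sites, 1 differences are transitions and 1 are transversions, so P = 1/21 ≈ 0.047619 and Q = 1/21 ≈ 0.047619.
Under the Kimura two-parameter model, d = −½ ln(1 − 2P − Q) − ¼ ln(1 − 2Q).
1 − 2P − Q = 0.857143, giving −½ ln(0.857143) = 0.077075.
1 − 2Q = 0.904762, giving −¼ ln(0.904762) = 0.025021.
d = 0.077075 + 0.025021 = 0.102096.

0.102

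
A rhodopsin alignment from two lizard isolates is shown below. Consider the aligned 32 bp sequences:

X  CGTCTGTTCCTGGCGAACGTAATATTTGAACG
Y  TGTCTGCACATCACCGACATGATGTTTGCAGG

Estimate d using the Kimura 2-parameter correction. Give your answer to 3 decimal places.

0.608

Of 32 sites, 7 differences are transitions and 6 are transversions, so P = 7/32 = 0.21875 and Q = 6/32 = 0.1875.
Under the Kimura two-parameter model, d = −½ ln(1 − 2P − Q) − ¼ ln(1 − 2Q).
1 − 2P − Q = 0.375, giving −½ ln(0.375) = 0.490415.
1 − 2Q = 0.625, giving −¼ ln(0.625) = 0.117501.
d = 0.490415 + 0.117501 = 0.607916.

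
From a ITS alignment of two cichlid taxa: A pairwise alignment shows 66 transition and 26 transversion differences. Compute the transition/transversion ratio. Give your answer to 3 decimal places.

R = 66/26 = 2.538461… ≈ 2.538 (to 3 d.p.).

2.538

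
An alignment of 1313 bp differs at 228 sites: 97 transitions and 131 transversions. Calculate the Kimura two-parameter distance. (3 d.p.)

0.198

P = 97/1313 ≈ 0.073877 and Q = 131/1313 ≈ 0.099772.
Under the Kimura two-parameter model, d = −½ ln(1 − 2P − Q) − ¼ ln(1 − 2Q).
1 − 2P − Q = 0.752474, giving −½ ln(0.752474) = 0.142194.
1 − 2Q = 0.800456, giving −¼ ln(0.800456) = 0.055643.
d = 0.142194 + 0.055643 = 0.197837.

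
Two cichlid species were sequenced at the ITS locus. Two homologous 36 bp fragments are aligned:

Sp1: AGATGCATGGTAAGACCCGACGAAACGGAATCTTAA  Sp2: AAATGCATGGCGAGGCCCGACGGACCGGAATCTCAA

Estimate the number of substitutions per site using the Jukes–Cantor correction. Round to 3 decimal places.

The sequences differ at 7 of 36 sites (2, 11, 12, 15, 23, 25, 34), so p = 7/36 ≈ 0.194444.
d = −(3/4) ln(1 − 4p/3) = −0.75 ln(1 − 0.259259) = −0.75 ln(0.740741)
  = −0.75 × (-0.300104) = 0.225078 substitutions/site.

0.225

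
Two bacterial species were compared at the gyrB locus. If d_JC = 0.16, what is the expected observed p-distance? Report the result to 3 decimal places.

p = (3/4)(1 − e^(−4d/3)) = 0.75 × (1 − e^(-0.213333)) = 0.75 × (1 − 0.807887) = 0.144085.

0.144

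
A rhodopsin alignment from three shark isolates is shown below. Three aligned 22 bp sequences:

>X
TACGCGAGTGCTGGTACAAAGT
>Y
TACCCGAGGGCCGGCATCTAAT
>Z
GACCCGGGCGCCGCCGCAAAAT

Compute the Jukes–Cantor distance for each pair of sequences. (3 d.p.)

d(X,Y) = 0.497, d(X,Z) = 0.591, d(Y,Z) = 0.497

X–Y: 8/22 sites differ → p ≈ 0.363636, d = −0.75 ln(1 − 0.484848) = 0.497470 ≈ 0.497.
X–Z: 9/22 sites differ → p ≈ 0.409091, d = −0.75 ln(1 − 0.545455) = 0.591344 ≈ 0.591.
Y–Z: 8/22 sites differ → p ≈ 0.363636, d = −0.75 ln(1 − 0.484848) = 0.497470 ≈ 0.497.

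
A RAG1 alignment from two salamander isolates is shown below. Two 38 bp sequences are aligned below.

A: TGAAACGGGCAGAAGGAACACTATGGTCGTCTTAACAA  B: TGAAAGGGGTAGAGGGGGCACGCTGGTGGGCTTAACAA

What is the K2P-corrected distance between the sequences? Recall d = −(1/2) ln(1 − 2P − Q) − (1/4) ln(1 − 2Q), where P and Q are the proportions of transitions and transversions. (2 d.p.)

Of 38 sites, 4 differences are transitions and 5 are transversions, so P = 4/38 ≈ 0.105263 and Q = 5/38 ≈ 0.131579.
Under the Kimura two-parameter model, d = −½ ln(1 − 2P − Q) − ¼ ln(1 − 2Q).
1 − 2P − Q = 0.657895, giving −½ ln(0.657895) = 0.209355.
1 − 2Q = 0.736842, giving −¼ ln(0.736842) = 0.076345.
d = 0.209355 + 0.076345 = 0.285700.

0.29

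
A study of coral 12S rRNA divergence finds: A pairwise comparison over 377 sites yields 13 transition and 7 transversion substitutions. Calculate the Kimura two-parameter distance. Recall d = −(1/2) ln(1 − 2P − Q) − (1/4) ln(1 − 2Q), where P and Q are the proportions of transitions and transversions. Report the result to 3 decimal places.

P = 13/377 ≈ 0.034483 and Q = 7/377 ≈ 0.018568.
Under the Kimura two-parameter model, d = −½ ln(1 − 2P − Q) − ¼ ln(1 − 2Q).
1 − 2P − Q = 0.912466, giving −½ ln(0.912466) = 0.045802.
1 − 2Q = 0.962864, giving −¼ ln(0.962864) = 0.009461.
d = 0.045802 + 0.009461 = 0.055263.

0.055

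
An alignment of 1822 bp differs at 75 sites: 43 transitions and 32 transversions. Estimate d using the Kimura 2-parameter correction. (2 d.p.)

0.04

P = 43/1822 ≈ 0.0236 and Q = 32/1822 ≈ 0.017563.
Under the Kimura two-parameter model, d = −½ ln(1 − 2P − Q) − ¼ ln(1 − 2Q).
1 − 2P − Q = 0.935237, giving −½ ln(0.935237) = 0.033478.
1 − 2Q = 0.964874, giving −¼ ln(0.964874) = 0.008939.
d = 0.033478 + 0.008939 = 0.042417.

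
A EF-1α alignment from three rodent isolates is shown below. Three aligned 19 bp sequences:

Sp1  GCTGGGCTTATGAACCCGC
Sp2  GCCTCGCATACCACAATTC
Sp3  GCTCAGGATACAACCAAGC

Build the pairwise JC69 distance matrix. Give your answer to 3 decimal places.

d(Sp1,Sp2) = 1.109, d(Sp1,Sp3) = 0.749, d(Sp2,Sp3) = 0.618

Sp1–Sp2: 11/19 sites differ → p ≈ 0.578947, d = −0.75 ln(1 − 0.771929) = 1.108574 ≈ 1.109.
Sp1–Sp3: 9/19 sites differ → p ≈ 0.473684, d = −0.75 ln(1 − 0.631579) = 0.748897 ≈ 0.749.
Sp2–Sp3: 8/19 sites differ → p ≈ 0.421053, d = −0.75 ln(1 − 0.561404) = 0.618132 ≈ 0.618.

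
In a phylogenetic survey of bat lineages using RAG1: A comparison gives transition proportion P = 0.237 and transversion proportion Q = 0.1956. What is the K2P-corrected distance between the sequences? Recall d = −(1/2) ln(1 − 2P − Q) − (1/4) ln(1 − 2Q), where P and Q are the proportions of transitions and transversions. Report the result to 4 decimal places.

Under the Kimura two-parameter model, d = −½ ln(1 − 2P − Q) − ¼ ln(1 − 2Q).
1 − 2P − Q = 0.3304, giving −½ ln(0.3304) = 0.553726.
1 − 2Q = 0.6088, giving −¼ ln(0.6088) = 0.124066.
d = 0.553726 + 0.124066 = 0.677792.

0.6778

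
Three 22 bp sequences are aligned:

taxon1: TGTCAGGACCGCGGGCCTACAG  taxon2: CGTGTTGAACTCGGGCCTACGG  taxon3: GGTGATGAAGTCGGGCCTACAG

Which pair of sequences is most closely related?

taxon2 and taxon3

taxon1–taxon2: 7/22 differ, p = 0.318, d = 0.414.
taxon1–taxon3: 6/22 differ, p = 0.273, d = 0.339.
taxon2–taxon3: 4/22 differ, p = 0.182, d = 0.208.
The smallest distance is between taxon2 and taxon3.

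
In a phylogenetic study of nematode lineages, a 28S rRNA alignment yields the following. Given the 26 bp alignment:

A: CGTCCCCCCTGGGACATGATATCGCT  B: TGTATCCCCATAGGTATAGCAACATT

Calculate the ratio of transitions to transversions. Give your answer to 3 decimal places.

Transitions are A↔G and C↔T; transversions are all other mismatches.
Transitions: 10. Transversions: 4.
R = 10/4 = 2.500.

2.500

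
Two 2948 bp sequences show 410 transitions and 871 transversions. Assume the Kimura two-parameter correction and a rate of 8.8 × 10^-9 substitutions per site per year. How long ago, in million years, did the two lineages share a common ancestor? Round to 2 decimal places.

P = 410/2948 ≈ 0.139077 and Q = 871/2948 ≈ 0.295455.
Under the Kimura two-parameter model, d = −½ ln(1 − 2P − Q) − ¼ ln(1 − 2Q).
1 − 2P − Q = 0.426391, giving −½ ln(0.426391) = 0.426199.
1 − 2Q = 0.40909, giving −¼ ln(0.40909) = 0.223455.
d = 0.426199 + 0.223455 = 0.649654.
Under a molecular clock d = 2μt, so t = d/(2μ) = 0.649654 / (2 × 8.8 × 10^-9) = 36.91 million years.

36.91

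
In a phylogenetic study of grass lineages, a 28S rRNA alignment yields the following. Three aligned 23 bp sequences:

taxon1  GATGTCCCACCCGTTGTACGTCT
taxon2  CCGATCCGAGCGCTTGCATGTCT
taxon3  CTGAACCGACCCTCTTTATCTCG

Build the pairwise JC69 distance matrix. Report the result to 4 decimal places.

d(taxon1,taxon2) = 0.6501, d(taxon1,taxon3) = 0.8922, d(taxon2,taxon3) = 0.6501

taxon1–taxon2: 10/23 sites differ → p ≈ 0.434783, d = −0.75 ln(1 − 0.579711) = 0.650110 ≈ 0.6501.
taxon1–taxon3: 12/23 sites differ → p ≈ 0.521739, d = −0.75 ln(1 − 0.695652) = 0.892188 ≈ 0.8922.
taxon2–taxon3: 10/23 sites differ → p ≈ 0.434783, d = −0.75 ln(1 − 0.579711) = 0.650110 ≈ 0.6501.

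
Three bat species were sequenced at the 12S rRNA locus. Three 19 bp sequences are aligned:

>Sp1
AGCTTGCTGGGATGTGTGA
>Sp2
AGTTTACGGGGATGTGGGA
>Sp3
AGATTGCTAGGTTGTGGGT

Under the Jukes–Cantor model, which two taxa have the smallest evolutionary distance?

Sp1–Sp2: 4/19 differ, p = 0.211, d = 0.247.
Sp1–Sp3: 5/19 differ, p = 0.263, d = 0.324.
Sp2–Sp3: 6/19 differ, p = 0.316, d = 0.410.
The smallest distance is between Sp1 and Sp2.

Sp1 and Sp2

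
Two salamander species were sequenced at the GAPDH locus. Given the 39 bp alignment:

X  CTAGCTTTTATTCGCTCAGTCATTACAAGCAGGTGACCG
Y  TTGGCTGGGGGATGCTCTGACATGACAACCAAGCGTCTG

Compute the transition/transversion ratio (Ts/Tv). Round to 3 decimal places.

Transitions are A↔G and C↔T; transversions are all other mismatches.
Transitions: 7. Transversions: 10.
R = 7/10 = 0.700.

0.700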